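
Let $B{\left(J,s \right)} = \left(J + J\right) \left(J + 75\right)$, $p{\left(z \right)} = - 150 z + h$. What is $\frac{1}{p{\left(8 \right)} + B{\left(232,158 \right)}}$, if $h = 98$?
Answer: $\frac{1}{141346} \approx 7.0748 \cdot 10^{-6}$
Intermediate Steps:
$p{\left(z \right)} = 98 - 150 z$ ($p{\left(z \right)} = - 150 z + 98 = 98 - 150 z$)
$B{\left(J,s \right)} = 2 J \left(75 + J\right)$
$\frac{1}{p{\left(8 \right)} + B{\left(232,158 \right)}} = \frac{1}{\left(98 - 1200\right) + 2 \cdot 232 \left(75 + 232\right)} = \frac{1}{\left(98 - 1200\right) + 2 \cdot 232 \cdot 307} = \frac{1}{-1102 + 142448} = \frac{1}{141346}$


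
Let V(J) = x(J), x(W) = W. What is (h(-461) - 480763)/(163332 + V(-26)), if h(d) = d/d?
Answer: -240381/81653 ≈ -2.9439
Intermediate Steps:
V(J) = J
h(d) = 1
(h(-461) - 480763)/(163332 + V(-26)) = (1 - 480763)/(163332 - 26) = -480762/163306 = -480762*1/163306 = -240381/81653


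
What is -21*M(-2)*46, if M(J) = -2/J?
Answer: -966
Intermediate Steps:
-21*M(-2)*46 = -(-42)/(-2)*46 = -(-42)*(-1)/2*46 = -21*1*46 = -21*46 = -966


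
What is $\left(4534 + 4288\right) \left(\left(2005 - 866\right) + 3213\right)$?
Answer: $38393344$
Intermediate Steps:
$\left(4534 + 4288\right) \left(\left(2005 - 866\right) + 3213\right) = 8822 \left(1139 + 3213\right) = 8822 \cdot 4352 = 38393344$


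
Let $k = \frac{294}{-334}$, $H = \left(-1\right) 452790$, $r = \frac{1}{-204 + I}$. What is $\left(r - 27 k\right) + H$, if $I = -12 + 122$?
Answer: $- \frac{7107524501}{15698} \approx -4.5277 \cdot 10^{5}$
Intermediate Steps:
$I = 110$
$r = - \frac{1}{94}$ ($r = \frac{1}{-204 + 110} = \frac{1}{-94} = - \frac{1}{94} \approx -0.010638$)
$H = -452790$
$k = - \frac{147}{167}$ ($k = 294 \left(- \frac{1}{334}\right) = - \frac{147}{167} \approx -0.88024$)
$\left(r - 27 k\right) + H = \left(- \frac{1}{94} - - \frac{3969}{167}\right) - 452790 = \left(- \frac{1}{94} + \frac{3969}{167}\right) - 452790 = \frac{372919}{15698} - 452790 = - \frac{7107524501}{15698}$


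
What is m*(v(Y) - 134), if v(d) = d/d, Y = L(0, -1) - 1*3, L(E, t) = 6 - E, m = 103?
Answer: -13699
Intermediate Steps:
Y = 3 (Y = (6 - 1*0) - 1*3 = (6 + 0) - 3 = 6 - 3 = 3)
v(d) = 1
m*(v(Y) - 134) = 103*(1 - 134) = 103*(-133) = -13699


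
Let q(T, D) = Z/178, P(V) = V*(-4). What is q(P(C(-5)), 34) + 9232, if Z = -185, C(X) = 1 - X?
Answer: 1643111/178 ≈ 9231.0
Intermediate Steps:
P(V) = -4*V
q(T, D) = -185/178
q(P(C(-5)), 34) + 9232 = -185/178 + 9232 = 1643111/178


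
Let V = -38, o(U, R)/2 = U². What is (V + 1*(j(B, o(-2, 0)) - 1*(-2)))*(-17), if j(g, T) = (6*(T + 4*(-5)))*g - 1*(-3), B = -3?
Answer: -3111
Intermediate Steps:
o(U, R) = 2*U²
j(g, T) = 3 + g*(-120 + 6*T) (j(g, T) = (6*(T - 20))*g + 3 = (6*(-20 + T))*g + 3 = (-120 + 6*T)*g + 3 = g*(-120 + 6*T) + 3 = 3 + g*(-120 + 6*T))
(V + 1*(j(B, o(-2, 0)) - 1*(-2)))*(-17) = (-38 + 1*((3 - 120*(-3) + 6*(2*(-2)²)*(-3)) - 1*(-2)))*(-17) = (-38 + 1*((3 + 360 + 6*(2*4)*(-3)) + 2))*(-17) = (-38 + 1*((3 + 360 + 6*8*(-3)) + 2))*(-17) = (-38 + 1*((3 + 360 - 144) + 2))*(-17) = (-38 + 1*(219 + 2))*(-17) = (-38 + 1*221)*(-17) = (-38 + 221)*(-17) = 183*(-17) = -3111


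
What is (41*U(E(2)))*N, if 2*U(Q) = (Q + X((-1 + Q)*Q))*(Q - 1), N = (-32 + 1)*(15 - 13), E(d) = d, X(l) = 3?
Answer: -6355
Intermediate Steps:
N = -62 (N = -31*2 = -62)
U(Q) = (-1 + Q)*(3 + Q)/2 (U(Q) = ((Q + 3)*(Q - 1))/2 = ((3 + Q)*(-1 + Q))/2 = ((-1 + Q)*(3 + Q))/2 = (-1 + Q)*(3 + Q)/2)
(41*U(E(2)))*N = (41*(-3/2 + 2 + (½)*2²))*(-62) = (41*(-3/2 + 2 + (½)*4))*(-62) = (41*(-3/2 + 2 + 2))*(-62) = (41*(5/2))*(-62) = (205/2)*(-62) = -6355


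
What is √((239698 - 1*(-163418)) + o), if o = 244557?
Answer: √647673 ≈ 804.78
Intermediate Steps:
√((239698 - 1*(-163418)) + o) = √((239698 - 1*(-163418)) + 244557) = √((239698 + 163418) + 244557) = √(403116 + 244557) = √647673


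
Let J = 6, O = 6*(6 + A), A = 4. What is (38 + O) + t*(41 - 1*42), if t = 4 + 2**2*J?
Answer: 70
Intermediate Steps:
O = 60 (O = 6*(6 + 4) = 6*10 = 60)
t = 28 (t = 4 + 2**2*6 = 4 + 4*6 = 4 + 24 = 28)
(38 + O) + t*(41 - 1*42) = (38 + 60) + 28*(41 - 1*42) = 98 + 28*(41 - 42) = 98 + 28*(-1) = 98 - 28 = 70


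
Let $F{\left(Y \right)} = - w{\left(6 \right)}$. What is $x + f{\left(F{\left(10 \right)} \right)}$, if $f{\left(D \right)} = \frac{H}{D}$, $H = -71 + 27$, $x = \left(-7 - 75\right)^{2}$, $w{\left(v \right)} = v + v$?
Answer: $\frac{20183}{3} \approx 6727.7$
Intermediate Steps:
$w{\left(v \right)} = 2 v$
$x = 6724$ ($x = \left(-82\right)^{2} = 6724$)
$F{\left(Y \right)} = -12$ ($F{\left(Y \right)} = - 2 \cdot 6 = \left(-1\right) 12 = -12$)
$H = -44$
$f{\left(D \right)} = - \frac{44}{D}$
$x + f{\left(F{\left(10 \right)} \right)} = 6724 - \frac{44}{-12} = 6724 - - \frac{11}{3} = 6724 + \frac{11}{3} = \frac{20183}{3}$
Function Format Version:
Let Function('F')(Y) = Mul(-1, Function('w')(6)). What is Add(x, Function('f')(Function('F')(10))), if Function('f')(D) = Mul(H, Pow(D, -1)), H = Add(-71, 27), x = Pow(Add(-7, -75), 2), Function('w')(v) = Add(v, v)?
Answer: Rational(20183, 3) ≈ 6727.7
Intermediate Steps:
Function('w')(v) = Mul(2, v)
x = 6724 (x = Pow(-82, 2) = 6724)
Function('F')(Y) = -12 (Function('F')(Y) = Mul(-1, Mul(2, 6)) = Mul(-1, 12) = -12)
H = -44
Function('f')(D) = Mul(-44, Pow(D, -1))
Add(x, Function('f')(Function('F')(10))) = Add(6724, Mul(-44, Pow(-12, -1))) = Add(6724, Mul(-44, Rational(-1, 12))) = Add(6724, Rational(11, 3)) = Rational(20183, 3)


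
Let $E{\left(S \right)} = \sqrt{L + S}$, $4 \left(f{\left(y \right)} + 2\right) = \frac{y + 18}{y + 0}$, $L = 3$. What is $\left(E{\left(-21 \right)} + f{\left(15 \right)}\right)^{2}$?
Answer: $\frac{\left(29 - 60 i \sqrt{2}\right)^{2}}{400} \approx -15.898 - 12.304 i$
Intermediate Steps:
$f{\left(y \right)} = -2 + \frac{18 + y}{4 y}$ ($f{\left(y \right)} = -2 + \frac{\left(y + 18\right) \frac{1}{y + 0}}{4} = -2 + \frac{\left(18 + y\right) \frac{1}{y}}{4} = -2 + \frac{\frac{1}{y} \left(18 + y\right)}{4} = -2 + \frac{18 + y}{4 y}$)
$E{\left(S \right)} = \sqrt{3 + S}$
$\left(E{\left(-21 \right)} + f{\left(15 \right)}\right)^{2} = \left(\sqrt{3 - 21} + \frac{18 - 105}{4 \cdot 15}\right)^{2} = \left(\sqrt{-18} + \frac{1}{4} \cdot \frac{1}{15} \left(18 - 105\right)\right)^{2} = \left(3 i \sqrt{2} + \frac{1}{4} \cdot \frac{1}{15} \left(-87\right)\right)^{2} = \left(3 i \sqrt{2} - \frac{29}{20}\right)^{2} = \left(- \frac{29}{20} + 3 i \sqrt{2}\right)^{2}$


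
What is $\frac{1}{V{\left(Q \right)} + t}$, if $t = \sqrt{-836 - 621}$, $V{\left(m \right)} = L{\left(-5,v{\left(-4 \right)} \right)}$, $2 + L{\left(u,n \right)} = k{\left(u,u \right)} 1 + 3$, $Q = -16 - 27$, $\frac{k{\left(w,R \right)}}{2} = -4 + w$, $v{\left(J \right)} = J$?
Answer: $- \frac{17}{1746} - \frac{i \sqrt{1457}}{1746} \approx -0.0097365 - 0.021862 i$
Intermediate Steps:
$k{\left(w,R \right)} = -8 + 2 w$ ($k{\left(w,R \right)} = 2 \left(-4 + w\right) = -8 + 2 w$)
$Q = -43$ ($Q = -16 - 27 = -43$)
$L{\left(u,n \right)} = -7 + 2 u$ ($L{\left(u,n \right)} = -2 + \left(\left(-8 + 2 u\right) 1 + 3\right) = -2 + \left(\left(-8 + 2 u\right) + 3\right) = -2 + \left(-5 + 2 u\right) = -7 + 2 u$)
$V{\left(m \right)} = -17$ ($V{\left(m \right)} = -7 + 2 \left(-5\right) = -7 - 10 = -17$)
$t = i \sqrt{1457}$ ($t = \sqrt{-1457} = i \sqrt{1457} \approx 38.171 i$)
$\frac{1}{V{\left(Q \right)} + t} = \frac{1}{-17 + i \sqrt{1457}}$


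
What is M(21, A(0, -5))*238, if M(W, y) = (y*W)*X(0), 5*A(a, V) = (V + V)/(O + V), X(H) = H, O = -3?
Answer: 0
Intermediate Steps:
A(a, V) = 2*V/(5*(-3 + V)) (A(a, V) = ((V + V)/(-3 + V))/5 = ((2*V)/(-3 + V))/5 = (2*V/(-3 + V))/5 = 2*V/(5*(-3 + V)))
M(W, y) = 0 (M(W, y) = (y*W)*0 = (W*y)*0 = 0)
M(21, A(0, -5))*238 = 0*238 = 0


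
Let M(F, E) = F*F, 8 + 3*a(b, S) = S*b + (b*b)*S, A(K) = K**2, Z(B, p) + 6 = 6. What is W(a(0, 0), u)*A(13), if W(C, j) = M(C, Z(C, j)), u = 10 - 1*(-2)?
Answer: 10816/9 ≈ 1201.8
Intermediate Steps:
Z(B, p) = 0 (Z(B, p) = -6 + 6 = 0)
a(b, S) = -8/3 + S*b/3 + S*b**2/3 (a(b, S) = -8/3 + (S*b + (b*b)*S)/3 = -8/3 + (S*b + b**2*S)/3 = -8/3 + (S*b + S*b**2)/3 = -8/3 + (S*b/3 + S*b**2/3) = -8/3 + S*b/3 + S*b**2/3)
u = 12 (u = 10 + 2 = 12)
M(F, E) = F**2
W(C, j) = C**2
W(a(0, 0), u)*A(13) = (-8/3 + (1/3)*0*0 + (1/3)*0*0**2)**2*13**2 = (-8/3 + 0 + (1/3)*0*0)**2*169 = (-8/3 + 0 + 0)**2*169 = (-8/3)**2*169 = (64/9)*169 = 10816/9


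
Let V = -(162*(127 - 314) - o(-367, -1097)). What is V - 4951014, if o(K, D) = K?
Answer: -4921087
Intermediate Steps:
V = 29927 (V = -(162*(127 - 314) - 1*(-367)) = -(162*(-187) + 367) = -(-30294 + 367) = -1*(-29927) = 29927)
V - 4951014 = 29927 - 4951014 = -4921087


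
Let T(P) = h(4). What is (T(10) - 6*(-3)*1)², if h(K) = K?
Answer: 484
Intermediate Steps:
T(P) = 4
(T(10) - 6*(-3)*1)² = (4 - 6*(-3)*1)² = (4 + 18*1)² = (4 + 18)² = 22² = 484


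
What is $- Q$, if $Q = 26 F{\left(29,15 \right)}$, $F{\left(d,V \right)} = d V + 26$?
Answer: $-11986$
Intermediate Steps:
$F{\left(d,V \right)} = 26 + V d$ ($F{\left(d,V \right)} = V d + 26 = 26 + V d$)
$Q = 11986$ ($Q = 26 \left(26 + 15 \cdot 29\right) = 26 \left(26 + 435\right) = 26 \cdot 461 = 11986$)
$- Q = \left(-1\right) 11986 = -11986$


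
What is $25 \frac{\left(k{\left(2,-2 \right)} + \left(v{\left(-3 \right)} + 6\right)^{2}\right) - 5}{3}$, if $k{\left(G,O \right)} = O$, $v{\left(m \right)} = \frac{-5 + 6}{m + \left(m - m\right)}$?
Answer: $\frac{5650}{27} \approx 209.26$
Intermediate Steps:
$v{\left(m \right)} = \frac{1}{m}$ ($v{\left(m \right)} = 1 \frac{1}{m + 0} = 1 \frac{1}{m} = \frac{1}{m}$)
$25 \frac{\left(k{\left(2,-2 \right)} + \left(v{\left(-3 \right)} + 6\right)^{2}\right) - 5}{3} = 25 \frac{\left(-2 + \left(\frac{1}{-3} + 6\right)^{2}\right) - 5}{3} = 25 \left(\left(-2 + \left(- \frac{1}{3} + 6\right)^{2}\right) - 5\right) \frac{1}{3} = 25 \left(\left(-2 + \left(\frac{17}{3}\right)^{2}\right) - 5\right) \frac{1}{3} = 25 \left(\left(-2 + \frac{289}{9}\right) - 5\right) \frac{1}{3} = 25 \left(\frac{271}{9} - 5\right) \frac{1}{3} = 25 \cdot \frac{226}{9} \cdot \frac{1}{3} = 25 \cdot \frac{226}{27} = \frac{5650}{27}$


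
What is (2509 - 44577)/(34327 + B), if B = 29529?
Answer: -809/1228 ≈ -0.65879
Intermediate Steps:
(2509 - 44577)/(34327 + B) = (2509 - 44577)/(34327 + 29529) = -42068/63856 = -42068*1/63856 = -809/1228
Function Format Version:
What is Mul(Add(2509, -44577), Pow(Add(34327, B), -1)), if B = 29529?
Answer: Rational(-809, 1228) ≈ -0.65879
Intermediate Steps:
Mul(Add(2509, -44577), Pow(Add(34327, B), -1)) = Mul(Add(2509, -44577), Pow(Add(34327, 29529), -1)) = Mul(-42068, Pow(63856, -1)) = Mul(-42068, Rational(1, 63856)) = Rational(-809, 1228)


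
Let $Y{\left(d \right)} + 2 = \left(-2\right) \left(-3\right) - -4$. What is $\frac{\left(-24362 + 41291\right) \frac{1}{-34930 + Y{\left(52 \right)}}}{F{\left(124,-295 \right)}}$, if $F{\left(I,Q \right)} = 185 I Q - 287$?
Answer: $\frac{891}{12438824906} \approx 7.1631 \cdot 10^{-8}$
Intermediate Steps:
$F{\left(I,Q \right)} = -287 + 185 I Q$ ($F{\left(I,Q \right)} = 185 I Q - 287 = -287 + 185 I Q$)
$Y{\left(d \right)} = 8$ ($Y{\left(d \right)} = -2 - -10 = -2 + \left(6 + 4\right) = -2 + 10 = 8$)
$\frac{\left(-24362 + 41291\right) \frac{1}{-34930 + Y{\left(52 \right)}}}{F{\left(124,-295 \right)}} = \frac{\left(-24362 + 41291\right) \frac{1}{-34930 + 8}}{-287 + 185 \cdot 124 \left(-295\right)} = \frac{16929 \frac{1}{-34922}}{-287 - 6767300} = \frac{16929 \left(- \frac{1}{34922}\right)}{-6767587} = \left(- \frac{891}{1838}\right) \left(- \frac{1}{6767587}\right) = \frac{891}{12438824906}$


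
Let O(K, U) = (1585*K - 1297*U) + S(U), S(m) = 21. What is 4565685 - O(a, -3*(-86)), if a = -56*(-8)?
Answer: 4190210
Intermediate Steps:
a = 448
O(K, U) = 21 - 1297*U + 1585*K (O(K, U) = (1585*K - 1297*U) + 21 = (-1297*U + 1585*K) + 21 = 21 - 1297*U + 1585*K)
4565685 - O(a, -3*(-86)) = 4565685 - (21 - (-3891)*(-86) + 1585*448) = 4565685 - (21 - 1297*258 + 710080) = 4565685 - (21 - 334626 + 710080) = 4565685 - 1*375475 = 4565685 - 375475 = 4190210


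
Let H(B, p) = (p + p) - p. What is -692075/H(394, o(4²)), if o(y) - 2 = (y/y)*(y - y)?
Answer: -692075/2 ≈ -3.4604e+5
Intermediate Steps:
o(y) = 2 (o(y) = 2 + (y/y)*(y - y) = 2 + 1*0 = 2 + 0 = 2)
H(B, p) = p (H(B, p) = 2*p - p = p)
-692075/H(394, o(4²)) = -692075/2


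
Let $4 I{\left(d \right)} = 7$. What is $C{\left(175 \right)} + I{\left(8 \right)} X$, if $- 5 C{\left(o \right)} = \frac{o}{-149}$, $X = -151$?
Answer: $- \frac{157353}{596} \approx -264.02$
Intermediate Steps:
$I{\left(d \right)} = \frac{7}{4}$ ($I{\left(d \right)} = \frac{1}{4} \cdot 7 = \frac{7}{4}$)
$C{\left(o \right)} = \frac{o}{745}$ ($C{\left(o \right)} = - \frac{o \frac{1}{-149}}{5} = - \frac{o \left(- \frac{1}{149}\right)}{5} = - \frac{\left(- \frac{1}{149}\right) o}{5} = \frac{o}{745}$)
$C{\left(175 \right)} + I{\left(8 \right)} X = \frac{1}{745} \cdot 175 + \frac{7}{4} \left(-151\right) = \frac{35}{149} - \frac{1057}{4} = - \frac{157353}{596}$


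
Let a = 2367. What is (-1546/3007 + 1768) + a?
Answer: 12432399/3007 ≈ 4134.5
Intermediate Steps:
(-1546/3007 + 1768) + a = (-1546/3007 + 1768) + 2367 = 5314830/3007 + 2367 = 12432399/3007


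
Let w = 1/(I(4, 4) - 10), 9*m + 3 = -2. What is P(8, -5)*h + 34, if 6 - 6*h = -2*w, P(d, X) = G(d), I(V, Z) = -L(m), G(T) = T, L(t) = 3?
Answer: 1630/39 ≈ 41.795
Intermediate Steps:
m = -5/9 (m = -1/3 + (1/9)*(-2) = -1/3 - 2/9 = -5/9 ≈ -0.55556)
I(V, Z) = -3 (I(V, Z) = -1*3 = -3)
P(d, X) = d
w = -1/13 (w = 1/(-3 - 10) = 1/(-13) = -1/13 ≈ -0.076923)
h = 38/39 (h = 1 - (-1)*(-1)/(3*13) = 1 - 1/6*2/13 = 1 - 1/39 = 38/39 ≈ 0.97436)
P(8, -5)*h + 34 = 8*(38/39) + 34 = 304/39 + 34 = 1630/39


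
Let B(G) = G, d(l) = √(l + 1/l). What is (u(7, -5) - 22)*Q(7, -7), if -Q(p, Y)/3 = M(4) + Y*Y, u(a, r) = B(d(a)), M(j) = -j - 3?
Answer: 2772 - 90*√14 ≈ 2435.3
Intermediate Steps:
M(j) = -3 - j
u(a, r) = √(a + 1/a)
Q(p, Y) = 21 - 3*Y² (Q(p, Y) = -3*((-3 - 1*4) + Y*Y) = -3*((-3 - 4) + Y²) = -3*(-7 + Y²) = 21 - 3*Y²)
(u(7, -5) - 22)*Q(7, -7) = (√(7 + 1/7) - 22)*(21 - 3*(-7)²) = (√(7 + ⅐) - 22)*(21 - 3*49) = (√(50/7) - 22)*(21 - 147) = (5*√14/7 - 22)*(-126) = (-22 + 5*√14/7)*(-126) = 2772 - 90*√14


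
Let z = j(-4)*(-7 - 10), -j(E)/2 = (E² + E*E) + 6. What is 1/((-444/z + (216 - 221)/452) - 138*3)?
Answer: -145996/60494131 ≈ -0.0024134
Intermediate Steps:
j(E) = -12 - 4*E² (j(E) = -2*((E² + E*E) + 6) = -2*((E² + E²) + 6) = -2*(2*E² + 6) = -2*(6 + 2*E²) = -12 - 4*E²)
z = 1292 (z = (-12 - 4*(-4)²)*(-7 - 10) = (-12 - 4*16)*(-17) = (-12 - 64)*(-17) = -76*(-17) = 1292)
1/((-444/z + (216 - 221)/452) - 138*3) = 1/((-444/1292 + (216 - 221)/452) - 138*3) = 1/((-444*1/1292 - 5*1/452) - 414) = 1/((-111/323 - 5/452) - 414) = 1/(-51787/145996 - 414) = 1/(-60494131/145996) = -145996/60494131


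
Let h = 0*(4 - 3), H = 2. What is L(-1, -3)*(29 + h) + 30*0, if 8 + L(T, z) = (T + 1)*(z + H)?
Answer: -232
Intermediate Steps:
L(T, z) = -8 + (1 + T)*(2 + z) (L(T, z) = -8 + (T + 1)*(z + 2) = -8 + (1 + T)*(2 + z))
h = 0 (h = 0*1 = 0)
L(-1, -3)*(29 + h) + 30*0 = (-6 - 3 + 2*(-1) - 1*(-3))*(29 + 0) + 30*0 = (-6 - 3 - 2 + 3)*29 + 0 = -8*29 + 0 = -232 + 0 = -232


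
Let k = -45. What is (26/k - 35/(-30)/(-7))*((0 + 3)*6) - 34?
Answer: -237/5 ≈ -47.400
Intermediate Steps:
(26/k - 35/(-30)/(-7))*((0 + 3)*6) - 34 = (26/(-45) - 35/(-30)/(-7))*((0 + 3)*6) - 34 = (26*(-1/45) - 35*(-1/30)*(-⅐))*(3*6) - 34 = (-26/45 + (7/6)*(-⅐))*18 - 34 = (-26/45 - ⅙)*18 - 34 = -67/90*18 - 34 = -67/5 - 34 = -237/5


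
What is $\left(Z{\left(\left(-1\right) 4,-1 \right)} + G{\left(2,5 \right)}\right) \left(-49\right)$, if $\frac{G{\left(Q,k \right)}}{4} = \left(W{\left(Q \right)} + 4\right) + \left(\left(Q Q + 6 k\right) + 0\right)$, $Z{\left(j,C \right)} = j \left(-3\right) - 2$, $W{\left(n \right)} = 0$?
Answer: $-7938$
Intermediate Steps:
$Z{\left(j,C \right)} = -2 - 3 j$ ($Z{\left(j,C \right)} = - 3 j - 2 = -2 - 3 j$)
$G{\left(Q,k \right)} = 16 + 4 Q^{2} + 24 k$ ($G{\left(Q,k \right)} = 4 \left(\left(0 + 4\right) + \left(\left(Q Q + 6 k\right) + 0\right)\right) = 4 \left(4 + \left(\left(Q^{2} + 6 k\right) + 0\right)\right) = 4 \left(4 + \left(Q^{2} + 6 k\right)\right) = 4 \left(4 + Q^{2} + 6 k\right) = 16 + 4 Q^{2} + 24 k$)
$\left(Z{\left(\left(-1\right) 4,-1 \right)} + G{\left(2,5 \right)}\right) \left(-49\right) = \left(\left(-2 - 3 \left(\left(-1\right) 4\right)\right) + \left(16 + 4 \cdot 2^{2} + 24 \cdot 5\right)\right) \left(-49\right) = \left(\left(-2 - -12\right) + \left(16 + 4 \cdot 4 + 120\right)\right) \left(-49\right) = \left(\left(-2 + 12\right) + \left(16 + 16 + 120\right)\right) \left(-49\right) = \left(10 + 152\right) \left(-49\right) = 162 \left(-49\right) = -7938$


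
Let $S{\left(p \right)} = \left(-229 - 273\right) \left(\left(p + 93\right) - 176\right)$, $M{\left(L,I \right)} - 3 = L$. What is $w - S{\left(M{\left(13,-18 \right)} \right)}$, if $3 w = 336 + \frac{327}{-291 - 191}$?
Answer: $- \frac{16157713}{482} \approx -33522.0$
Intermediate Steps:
$M{\left(L,I \right)} = 3 + L$
$S{\left(p \right)} = 41666 - 502 p$ ($S{\left(p \right)} = - 502 \left(\left(93 + p\right) - 176\right) = - 502 \left(-83 + p\right) = 41666 - 502 p$)
$w = \frac{53875}{482}$ ($w = \frac{336 + \frac{327}{-291 - 191}}{3} = \frac{336 + \frac{327}{-482}}{3} = \frac{336 + 327 \left(- \frac{1}{482}\right)}{3} = \frac{336 - \frac{327}{482}}{3} = \frac{1}{3} \cdot \frac{161625}{482} = \frac{53875}{482} \approx 111.77$)
$w - S{\left(M{\left(13,-18 \right)} \right)} = \frac{53875}{482} - \left(41666 - 502 \left(3 + 13\right)\right) = \frac{53875}{482} - \left(41666 - 8032\right) = \frac{53875}{482} - 33634 = - \frac{16157713}{482}$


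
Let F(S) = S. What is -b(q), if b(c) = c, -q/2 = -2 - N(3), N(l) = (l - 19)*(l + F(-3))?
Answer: -4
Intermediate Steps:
N(l) = (-19 + l)*(-3 + l) (N(l) = (l - 19)*(l - 3) = (-19 + l)*(-3 + l))
q = 4 (q = -2*(-2 - (57 + 3² - 22*3)) = -2*(-2 - (57 + 9 - 66)) = -2*(-2 - 1*0) = -2*(-2 + 0) = -2*(-2) = 4)
-b(q) = -1*4 = -4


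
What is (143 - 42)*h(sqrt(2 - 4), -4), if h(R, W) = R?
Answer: 101*I*sqrt(2) ≈ 142.84*I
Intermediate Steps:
(143 - 42)*h(sqrt(2 - 4), -4) = (143 - 42)*sqrt(2 - 4) = 101*sqrt(-2) = 101*(I*sqrt(2)) = 101*I*sqrt(2)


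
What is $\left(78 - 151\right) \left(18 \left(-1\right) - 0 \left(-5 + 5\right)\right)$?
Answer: $1314$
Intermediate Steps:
$\left(78 - 151\right) \left(18 \left(-1\right) - 0 \left(-5 + 5\right)\right) = - 73 \left(-18 - 0 \cdot 0\right) = - 73 \left(-18 - 0\right) = - 73 \left(-18 + 0\right) = \left(-73\right) \left(-18\right) = 1314$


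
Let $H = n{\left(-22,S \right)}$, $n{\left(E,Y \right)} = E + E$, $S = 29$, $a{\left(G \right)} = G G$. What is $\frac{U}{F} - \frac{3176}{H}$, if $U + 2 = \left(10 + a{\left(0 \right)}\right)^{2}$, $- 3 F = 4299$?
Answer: $\frac{1136724}{15763} \approx 72.113$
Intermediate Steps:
$F = -1433$ ($F = \left(- \frac{1}{3}\right) 4299 = -1433$)
$a{\left(G \right)} = G^{2}$
$n{\left(E,Y \right)} = 2 E$
$U = 98$ ($U = -2 + \left(10 + 0^{2}\right)^{2} = -2 + \left(10 + 0\right)^{2} = -2 + 10^{2} = -2 + 100 = 98$)
$H = -44$ ($H = 2 \left(-22\right) = -44$)
$\frac{U}{F} - \frac{3176}{H} = \frac{98}{-1433} - \frac{3176}{-44} = 98 \left(- \frac{1}{1433}\right) - - \frac{794}{11} = - \frac{98}{1433} + \frac{794}{11} = \frac{1136724}{15763}$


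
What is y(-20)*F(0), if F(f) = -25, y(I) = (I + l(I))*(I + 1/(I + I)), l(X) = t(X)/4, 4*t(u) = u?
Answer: -340425/32 ≈ -10638.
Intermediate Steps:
t(u) = u/4
l(X) = X/16 (l(X) = (X/4)/4 = (X/4)*(¼) = X/16)
y(I) = 17*I*(I + 1/(2*I))/16 (y(I) = (I + I/16)*(I + 1/(I + I)) = (17*I/16)*(I + 1/(2*I)) = 17*I*(I + 1/(2*I))/16)
y(-20)*F(0) = (17/32 + (17/16)*(-20)²)*(-25) = (17/32 + (17/16)*400)*(-25) = (17/32 + 425)*(-25) = (13617/32)*(-25) = -340425/32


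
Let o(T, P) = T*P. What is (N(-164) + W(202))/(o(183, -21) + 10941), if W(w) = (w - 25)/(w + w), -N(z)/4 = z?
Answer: 265201/2867592 ≈ 0.092482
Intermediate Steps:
N(z) = -4*z
o(T, P) = P*T
W(w) = (-25 + w)/(2*w) (W(w) = (-25 + w)/((2*w)) = (-25 + w)*(1/(2*w)) = (-25 + w)/(2*w))
(N(-164) + W(202))/(o(183, -21) + 10941) = (-4*(-164) + (½)*(-25 + 202)/202)/(-21*183 + 10941) = (656 + (½)*(1/202)*177)/(-3843 + 10941) = (656 + 177/404)/7098 = (265201/404)*(1/7098) = 265201/2867592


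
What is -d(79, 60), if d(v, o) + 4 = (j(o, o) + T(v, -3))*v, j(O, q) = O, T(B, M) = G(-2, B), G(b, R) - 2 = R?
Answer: -11135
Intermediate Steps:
G(b, R) = 2 + R
T(B, M) = 2 + B
d(v, o) = -4 + v*(2 + o + v) (d(v, o) = -4 + (o + (2 + v))*v = -4 + (2 + o + v)*v = -4 + v*(2 + o + v))
-d(79, 60) = -(-4 + 60*79 + 79*(2 + 79)) = -(-4 + 4740 + 79*81) = -(-4 + 4740 + 6399) = -1*11135 = -11135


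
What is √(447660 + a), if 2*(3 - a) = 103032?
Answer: √396147 ≈ 629.40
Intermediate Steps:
a = -51513 (a = 3 - ½*103032 = 3 - 51516 = -51513)
√(447660 + a) = √(447660 - 51513) = √396147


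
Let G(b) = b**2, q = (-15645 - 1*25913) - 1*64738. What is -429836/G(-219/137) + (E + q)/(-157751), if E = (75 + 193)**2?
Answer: -1272669033981292/7565895711 ≈ -1.6821e+5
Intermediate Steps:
q = -106296 (q = (-15645 - 25913) - 64738 = -41558 - 64738 = -106296)
E = 71824 (E = 268**2 = 71824)
-429836/G(-219/137) + (E + q)/(-157751) = -429836/((-219/137)**2) + (71824 - 106296)/(-157751) = -429836/((-219*1/137)**2) - 34472*(-1/157751) = -429836/((-219/137)**2) + 34472/157751 = -429836/47961/18769 + 34472/157751 = -429836*18769/47961 + 34472/157751 = -8067591884/47961 + 34472/157751 = -1272669033981292/7565895711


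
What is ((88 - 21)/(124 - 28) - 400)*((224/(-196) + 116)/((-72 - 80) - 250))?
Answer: 38333/336 ≈ 114.09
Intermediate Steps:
((88 - 21)/(124 - 28) - 400)*((224/(-196) + 116)/((-72 - 80) - 250)) = (67/96 - 400)*((224*(-1/196) + 116)/(-152 - 250)) = (67*(1/96) - 400)*((-8/7 + 116)/(-402)) = (67/96 - 400)*((804/7)*(-1/402)) = -38333/96*(-2/7) = 38333/336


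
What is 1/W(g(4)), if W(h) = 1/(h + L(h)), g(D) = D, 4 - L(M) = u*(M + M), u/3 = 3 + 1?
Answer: -88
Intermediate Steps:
u = 12 (u = 3*(3 + 1) = 3*4 = 12)
L(M) = 4 - 24*M (L(M) = 4 - 12*(M + M) = 4 - 12*2*M = 4 - 24*M)
W(h) = 1/(4 - 23*h) (W(h) = 1/(h + (4 - 24*h)) = 1/(4 - 23*h))
1/W(g(4)) = 1/(1/(4 - 23*4)) = 1/(1/(4 - 92)) = 1/(1/(-88)) = 1/(-1/88) = -88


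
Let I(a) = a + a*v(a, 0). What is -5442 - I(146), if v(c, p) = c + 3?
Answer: -27342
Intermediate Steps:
v(c, p) = 3 + c
I(a) = a + a*(3 + a)
-5442 - I(146) = -5442 - 146*(4 + 146) = -5442 - 146*150 = -5442 - 1*21900 = -5442 - 21900 = -27342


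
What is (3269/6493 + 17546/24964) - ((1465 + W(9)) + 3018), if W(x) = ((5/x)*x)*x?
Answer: -366876827781/81045626 ≈ -4526.8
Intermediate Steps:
W(x) = 5*x
(3269/6493 + 17546/24964) - ((1465 + W(9)) + 3018) = (3269/6493 + 17546/24964) - ((1465 + 5*9) + 3018) = (3269*(1/6493) + 17546*(1/24964)) - ((1465 + 45) + 3018) = (3269/6493 + 8773/12482) - (1510 + 3018) = 97766747/81045626 - 1*4528 = 97766747/81045626 - 4528 = -366876827781/81045626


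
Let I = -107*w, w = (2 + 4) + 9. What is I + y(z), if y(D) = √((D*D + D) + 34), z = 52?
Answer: -1605 + 3*√310 ≈ -1552.2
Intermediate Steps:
w = 15 (w = 6 + 9 = 15)
I = -1605 (I = -107*15 = -1605)
y(D) = √(34 + D + D²) (y(D) = √((D² + D) + 34) = √((D + D²) + 34) = √(34 + D + D²))
I + y(z) = -1605 + √(34 + 52 + 52²) = -1605 + √(34 + 52 + 2704) = -1605 + √2790 = -1605 + 3*√310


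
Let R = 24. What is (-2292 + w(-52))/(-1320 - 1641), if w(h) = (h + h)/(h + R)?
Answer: 16018/20727 ≈ 0.77281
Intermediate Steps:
w(h) = 2*h/(24 + h) (w(h) = (h + h)/(h + 24) = (2*h)/(24 + h) = 2*h/(24 + h))
(-2292 + w(-52))/(-1320 - 1641) = (-2292 + 2*(-52)/(24 - 52))/(-1320 - 1641) = (-2292 + 2*(-52)/(-28))/(-2961) = (-2292 + 2*(-52)*(-1/28))*(-1/2961) = (-2292 + 26/7)*(-1/2961) = -16018/7*(-1/2961) = 16018/20727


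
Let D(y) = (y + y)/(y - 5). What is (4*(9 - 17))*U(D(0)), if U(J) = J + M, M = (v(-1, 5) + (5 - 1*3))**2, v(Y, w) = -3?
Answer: -32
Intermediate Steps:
D(y) = 2*y/(-5 + y) (D(y) = (2*y)/(-5 + y) = 2*y/(-5 + y))
M = 1 (M = (-3 + (5 - 1*3))**2 = (-3 + (5 - 3))**2 = (-3 + 2)**2 = (-1)**2 = 1)
U(J) = 1 + J (U(J) = J + 1 = 1 + J)
(4*(9 - 17))*U(D(0)) = (4*(9 - 17))*(1 + 2*0/(-5 + 0)) = (4*(-8))*(1 + 2*0/(-5)) = -32*(1 + 2*0*(-1/5)) = -32*(1 + 0) = -32*1 = -32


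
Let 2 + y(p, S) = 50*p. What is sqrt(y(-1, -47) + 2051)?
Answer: sqrt(1999) ≈ 44.710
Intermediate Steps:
y(p, S) = -2 + 50*p
sqrt(y(-1, -47) + 2051) = sqrt((-2 + 50*(-1)) + 2051) = sqrt((-2 - 50) + 2051) = sqrt(-52 + 2051) = sqrt(1999)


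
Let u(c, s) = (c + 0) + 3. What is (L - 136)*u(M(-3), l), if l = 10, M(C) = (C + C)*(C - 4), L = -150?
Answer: -12870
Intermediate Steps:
M(C) = 2*C*(-4 + C) (M(C) = (2*C)*(-4 + C) = 2*C*(-4 + C))
u(c, s) = 3 + c (u(c, s) = c + 3 = 3 + c)
(L - 136)*u(M(-3), l) = (-150 - 136)*(3 + 2*(-3)*(-4 - 3)) = -286*(3 + 2*(-3)*(-7)) = -286*(3 + 42) = -286*45 = -12870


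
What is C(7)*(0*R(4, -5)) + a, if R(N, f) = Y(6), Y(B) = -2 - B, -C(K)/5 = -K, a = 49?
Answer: 49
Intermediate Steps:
C(K) = 5*K (C(K) = -(-5)*K = 5*K)
R(N, f) = -8 (R(N, f) = -2 - 1*6 = -2 - 6 = -8)
C(7)*(0*R(4, -5)) + a = (5*7)*(0*(-8)) + 49 = 35*0 + 49 = 0 + 49 = 49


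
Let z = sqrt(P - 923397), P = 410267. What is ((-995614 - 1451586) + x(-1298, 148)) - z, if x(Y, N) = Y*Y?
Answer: -762396 - 23*I*sqrt(970) ≈ -7.624e+5 - 716.33*I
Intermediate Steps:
x(Y, N) = Y**2
z = 23*I*sqrt(970) (z = sqrt(410267 - 923397) = sqrt(-513130) = 23*I*sqrt(970) ≈ 716.33*I)
((-995614 - 1451586) + x(-1298, 148)) - z = ((-995614 - 1451586) + (-1298)**2) - 23*I*sqrt(970) = (-2447200 + 1684804) - 23*I*sqrt(970) = -762396 - 23*I*sqrt(970)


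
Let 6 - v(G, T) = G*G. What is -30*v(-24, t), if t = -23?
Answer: 17100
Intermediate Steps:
v(G, T) = 6 - G**2 (v(G, T) = 6 - G*G = 6 - G**2)
-30*v(-24, t) = -30*(6 - 1*(-24)**2) = -30*(6 - 1*576) = -30*(6 - 576) = -30*(-570) = 17100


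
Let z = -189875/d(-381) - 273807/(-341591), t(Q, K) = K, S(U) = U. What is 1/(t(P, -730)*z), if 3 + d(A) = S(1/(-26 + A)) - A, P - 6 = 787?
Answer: 362428051/132687467017040 ≈ 2.7314e-6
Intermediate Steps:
P = 793 (P = 6 + 787 = 793)
d(A) = -3 + 1/(-26 + A) - A (d(A) = -3 + (1/(-26 + A) - A) = -3 + 1/(-26 + A) - A)
z = -181763653448/362428051 (z = -189875*(-26 - 381)/(79 - 1*(-381)² + 23*(-381)) - 273807/(-341591) = -189875*(-407/(79 - 1*145161 - 8763)) - 273807*(-1/341591) = -189875*(-407/(79 - 145161 - 8763)) + 273807/341591 = -189875/((-1/407*(-153845))) + 273807/341591 = -189875/153845/407 + 273807/341591 = -189875*407/153845 + 273807/341591 = -15455825/30769 + 273807/341591 = -181763653448/362428051 ≈ -501.52)
1/(t(P, -730)*z) = 1/((-730)*(-181763653448/362428051)) = -1/730*(-362428051/181763653448) = 362428051/132687467017040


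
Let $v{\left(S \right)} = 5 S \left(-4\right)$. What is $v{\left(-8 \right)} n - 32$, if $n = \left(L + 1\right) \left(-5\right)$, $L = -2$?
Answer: $768$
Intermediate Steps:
$n = 5$ ($n = \left(-2 + 1\right) \left(-5\right) = \left(-1\right) \left(-5\right) = 5$)
$v{\left(S \right)} = - 20 S$
$v{\left(-8 \right)} n - 32 = \left(-20\right) \left(-8\right) 5 - 32 = 160 \cdot 5 - 32 = 800 - 32 = 768$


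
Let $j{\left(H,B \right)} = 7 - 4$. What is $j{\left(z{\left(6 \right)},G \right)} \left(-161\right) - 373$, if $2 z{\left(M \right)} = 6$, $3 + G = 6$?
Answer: $-856$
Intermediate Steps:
$G = 3$ ($G = -3 + 6 = 3$)
$z{\left(M \right)} = 3$ ($z{\left(M \right)} = \frac{1}{2} \cdot 6 = 3$)
$j{\left(H,B \right)} = 3$ ($j{\left(H,B \right)} = 7 - 4 = 3$)
$j{\left(z{\left(6 \right)},G \right)} \left(-161\right) - 373 = 3 \left(-161\right) - 373 = -483 - 373 = -856$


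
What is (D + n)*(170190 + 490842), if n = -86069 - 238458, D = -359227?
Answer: -451983274128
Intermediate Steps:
n = -324527
(D + n)*(170190 + 490842) = (-359227 - 324527)*(170190 + 490842) = -683754*661032 = -451983274128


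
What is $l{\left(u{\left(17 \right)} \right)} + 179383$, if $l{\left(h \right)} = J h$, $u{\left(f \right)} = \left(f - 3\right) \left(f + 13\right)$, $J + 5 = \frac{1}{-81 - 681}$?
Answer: $\frac{22514871}{127} \approx 1.7728 \cdot 10^{5}$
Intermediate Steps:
$J = - \frac{3811}{762}$ ($J = -5 + \frac{1}{-81 - 681} = -5 + \frac{1}{-762} = -5 - \frac{1}{762} = - \frac{3811}{762} \approx -5.0013$)
$u{\left(f \right)} = \left(-3 + f\right) \left(13 + f\right)$
$l{\left(h \right)} = - \frac{3811 h}{762}$
$l{\left(u{\left(17 \right)} \right)} + 179383 = - \frac{3811 \left(-39 + 17^{2} + 10 \cdot 17\right)}{762} + 179383 = - \frac{3811 \left(-39 + 289 + 170\right)}{762} + 179383 = \left(- \frac{3811}{762}\right) 420 + 179383 = - \frac{266770}{127} + 179383 = \frac{22514871}{127}$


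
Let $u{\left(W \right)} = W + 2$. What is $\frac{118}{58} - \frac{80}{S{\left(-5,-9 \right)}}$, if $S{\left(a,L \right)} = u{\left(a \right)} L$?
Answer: $- \frac{727}{783} \approx -0.92848$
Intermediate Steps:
$u{\left(W \right)} = 2 + W$
$S{\left(a,L \right)} = L \left(2 + a\right)$ ($S{\left(a,L \right)} = \left(2 + a\right) L = L \left(2 + a\right)$)
$\frac{118}{58} - \frac{80}{S{\left(-5,-9 \right)}} = \frac{118}{58} - \frac{80}{\left(-9\right) \left(2 - 5\right)} = 118 \cdot \frac{1}{58} - \frac{80}{\left(-9\right) \left(-3\right)} = \frac{59}{29} - \frac{80}{27} = - \frac{727}{783}$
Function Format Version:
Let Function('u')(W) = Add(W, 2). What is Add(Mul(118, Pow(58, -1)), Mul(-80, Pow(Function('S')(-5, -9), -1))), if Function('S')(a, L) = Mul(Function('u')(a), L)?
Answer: Rational(-727, 783) ≈ -0.92848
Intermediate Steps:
Function('u')(W) = Add(2, W)
Function('S')(a, L) = Mul(L, Add(2, a)) (Function('S')(a, L) = Mul(Add(2, a), L) = Mul(L, Add(2, a)))
Add(Mul(118, Pow(58, -1)), Mul(-80, Pow(Function('S')(-5, -9), -1))) = Add(Mul(118, Pow(58, -1)), Mul(-80, Pow(Mul(-9, Add(2, -5)), -1))) = Add(Mul(118, Rational(1, 58)), Mul(-80, Pow(Mul(-9, -3), -1))) = Add(Rational(59, 29), Mul(-80, Pow(27, -1))) = Add(Rational(59, 29), Mul(-80, Rational(1, 27))) = Add(Rational(59, 29), Rational(-80, 27)) = Rational(-727, 783)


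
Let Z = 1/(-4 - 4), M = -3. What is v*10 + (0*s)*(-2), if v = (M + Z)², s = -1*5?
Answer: 3125/32 ≈ 97.656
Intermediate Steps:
s = -5
Z = -⅛ (Z = 1/(-8) = -⅛ ≈ -0.12500)
v = 625/64 (v = (-3 - ⅛)² = (-25/8)² = 625/64 ≈ 9.7656)
v*10 + (0*s)*(-2) = (625/64)*10 + (0*(-5))*(-2) = 3125/32 + 0*(-2) = 3125/32 + 0 = 3125/32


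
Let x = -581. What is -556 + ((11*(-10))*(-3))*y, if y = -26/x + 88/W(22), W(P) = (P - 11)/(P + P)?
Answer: 67174504/581 ≈ 1.1562e+5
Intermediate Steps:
W(P) = (-11 + P)/(2*P) (W(P) = (-11 + P)/((2*P)) = (-11 + P)*(1/(2*P)) = (-11 + P)/(2*P))
y = 204538/581 (y = -26/(-581) + 88/(((½)*(-11 + 22)/22)) = -26*(-1/581) + 88/(((½)*(1/22)*11)) = 26/581 + 88/(¼) = 26/581 + 88*4 = 26/581 + 352 = 204538/581 ≈ 352.04)
-556 + ((11*(-10))*(-3))*y = -556 + ((11*(-10))*(-3))*(204538/581) = -556 - 110*(-3)*(204538/581) = -556 + 330*(204538/581) = -556 + 67497540/581 = 67174504/581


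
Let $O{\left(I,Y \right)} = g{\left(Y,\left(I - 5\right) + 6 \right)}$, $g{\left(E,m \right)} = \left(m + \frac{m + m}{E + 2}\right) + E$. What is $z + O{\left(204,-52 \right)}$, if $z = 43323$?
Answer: $\frac{217339}{5} \approx 43468.0$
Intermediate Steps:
$g{\left(E,m \right)} = E + m + \frac{2 m}{2 + E}$ ($g{\left(E,m \right)} = \left(m + \frac{2 m}{2 + E}\right) + E = E + m + \frac{2 m}{2 + E}$)
$O{\left(I,Y \right)} = \frac{4 + Y^{2} + 2 Y + 4 I + Y \left(1 + I\right)}{2 + Y}$ ($O{\left(I,Y \right)} = \frac{Y^{2} + 2 Y + 4 \left(\left(I - 5\right) + 6\right) + Y \left(\left(I - 5\right) + 6\right)}{2 + Y} = \frac{Y^{2} + 2 Y + 4 \left(\left(-5 + I\right) + 6\right) + Y \left(\left(-5 + I\right) + 6\right)}{2 + Y} = \frac{Y^{2} + 2 Y + 4 \left(1 + I\right) + Y \left(1 + I\right)}{2 + Y} = \frac{Y^{2} + 2 Y + \left(4 + 4 I\right) + Y \left(1 + I\right)}{2 + Y} = \frac{4 + Y^{2} + 2 Y + 4 I + Y \left(1 + I\right)}{2 + Y}$)
$z + O{\left(204,-52 \right)} = 43323 + \frac{4 + \left(-52\right)^{2} + 3 \left(-52\right) + 4 \cdot 204 + 204 \left(-52\right)}{2 - 52} = 43323 + \frac{4 + 2704 - 156 + 816 - 10608}{-50} = 43323 - - \frac{724}{5} = 43323 + \frac{724}{5} = \frac{217339}{5}$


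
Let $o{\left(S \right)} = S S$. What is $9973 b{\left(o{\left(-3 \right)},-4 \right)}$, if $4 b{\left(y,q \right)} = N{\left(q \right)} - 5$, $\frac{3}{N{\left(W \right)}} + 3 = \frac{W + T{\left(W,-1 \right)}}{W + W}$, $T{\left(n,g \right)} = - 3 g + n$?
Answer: $- \frac{1186787}{76} \approx -15616.0$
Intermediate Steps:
$o{\left(S \right)} = S^{2}$
$T{\left(n,g \right)} = n - 3 g$
$N{\left(W \right)} = \frac{3}{-3 + \frac{3 + 2 W}{2 W}}$ ($N{\left(W \right)} = \frac{3}{-3 + \frac{W + \left(W - -3\right)}{W + W}} = \frac{3}{-3 + \frac{W + \left(W + 3\right)}{2 W}} = \frac{3}{-3 + \left(W + \left(3 + W\right)\right) \frac{1}{2 W}} = \frac{3}{-3 + \left(3 + 2 W\right) \frac{1}{2 W}} = \frac{3}{-3 + \frac{3 + 2 W}{2 W}}$)
$b{\left(y,q \right)} = - \frac{5}{4} - \frac{3 q}{2 \left(-3 + 4 q\right)}$ ($b{\left(y,q \right)} = \frac{- \frac{6 q}{-3 + 4 q} - 5}{4} = \frac{-5 - \frac{6 q}{-3 + 4 q}}{4} = - \frac{5}{4} - \frac{3 q}{2 \left(-3 + 4 q\right)}$)
$9973 b{\left(o{\left(-3 \right)},-4 \right)} = 9973 \frac{15 - -104}{4 \left(-3 + 4 \left(-4\right)\right)} = 9973 \frac{15 + 104}{4 \left(-3 - 16\right)} = 9973 \cdot \frac{1}{4} \frac{1}{-19} \cdot 119 = 9973 \cdot \frac{1}{4} \left(- \frac{1}{19}\right) 119 = 9973 \left(- \frac{119}{76}\right) = - \frac{1186787}{76}$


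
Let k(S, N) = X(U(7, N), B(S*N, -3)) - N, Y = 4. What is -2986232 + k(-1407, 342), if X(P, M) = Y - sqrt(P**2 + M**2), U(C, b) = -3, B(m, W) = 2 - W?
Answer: -2986570 - sqrt(34) ≈ -2.9866e+6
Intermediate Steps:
X(P, M) = 4 - sqrt(M**2 + P**2) (X(P, M) = 4 - sqrt(P**2 + M**2) = 4 - sqrt(M**2 + P**2))
k(S, N) = 4 - N - sqrt(34) (k(S, N) = (4 - sqrt((2 - 1*(-3))**2 + (-3)**2)) - N = (4 - sqrt((2 + 3)**2 + 9)) - N = (4 - sqrt(5**2 + 9)) - N = (4 - sqrt(25 + 9)) - N = (4 - sqrt(34)) - N = 4 - N - sqrt(34))
-2986232 + k(-1407, 342) = -2986232 + (4 - 1*342 - sqrt(34)) = -2986232 + (4 - 342 - sqrt(34)) = -2986232 + (-338 - sqrt(34)) = -2986570 - sqrt(34)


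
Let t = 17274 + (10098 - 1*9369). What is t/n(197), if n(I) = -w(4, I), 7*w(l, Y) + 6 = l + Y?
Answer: -42007/65 ≈ -646.26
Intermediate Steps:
w(l, Y) = -6/7 + Y/7 + l/7 (w(l, Y) = -6/7 + (l + Y)/7 = -6/7 + (Y + l)/7 = -6/7 + (Y/7 + l/7) = -6/7 + Y/7 + l/7)
n(I) = 2/7 - I/7 (n(I) = -(-6/7 + I/7 + (⅐)*4) = -(-6/7 + I/7 + 4/7) = -(-2/7 + I/7) = 2/7 - I/7)
t = 18003 (t = 17274 + (10098 - 9369) = 17274 + 729 = 18003)
t/n(197) = 18003/(2/7 - ⅐*197) = 18003/(2/7 - 197/7) = 18003/(-195/7) = 18003*(-7/195) = -42007/65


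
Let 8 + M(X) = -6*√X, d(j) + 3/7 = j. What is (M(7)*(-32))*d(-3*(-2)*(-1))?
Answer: -11520/7 - 8640*√7/7 ≈ -4911.3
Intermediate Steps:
d(j) = -3/7 + j
M(X) = -8 - 6*√X
(M(7)*(-32))*d(-3*(-2)*(-1)) = ((-8 - 6*√7)*(-32))*(-3/7 - 3*(-2)*(-1)) = (256 + 192*√7)*(-3/7 + 6*(-1)) = (256 + 192*√7)*(-3/7 - 6) = (256 + 192*√7)*(-45/7) = -11520/7 - 8640*√7/7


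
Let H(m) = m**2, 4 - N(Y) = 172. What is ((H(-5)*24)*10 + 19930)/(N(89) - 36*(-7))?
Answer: 12965/42 ≈ 308.69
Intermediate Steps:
N(Y) = -168 (N(Y) = 4 - 1*172 = 4 - 172 = -168)
((H(-5)*24)*10 + 19930)/(N(89) - 36*(-7)) = (((-5)**2*24)*10 + 19930)/(-168 - 36*(-7)) = ((25*24)*10 + 19930)/(-168 + 252) = (600*10 + 19930)/84 = (6000 + 19930)*(1/84) = 25930*(1/84) = 12965/42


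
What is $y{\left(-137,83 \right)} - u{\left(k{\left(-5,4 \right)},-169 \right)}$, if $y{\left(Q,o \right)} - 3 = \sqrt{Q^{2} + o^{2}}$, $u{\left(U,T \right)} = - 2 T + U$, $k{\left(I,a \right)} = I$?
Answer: $-330 + \sqrt{25658} \approx -169.82$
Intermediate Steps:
$u{\left(U,T \right)} = U - 2 T$
$y{\left(Q,o \right)} = 3 + \sqrt{Q^{2} + o^{2}}$
$y{\left(-137,83 \right)} - u{\left(k{\left(-5,4 \right)},-169 \right)} = \left(3 + \sqrt{\left(-137\right)^{2} + 83^{2}}\right) - \left(-5 - -338\right) = \left(3 + \sqrt{18769 + 6889}\right) - \left(-5 + 338\right) = \left(3 + \sqrt{25658}\right) - 333 = -330 + \sqrt{25658}$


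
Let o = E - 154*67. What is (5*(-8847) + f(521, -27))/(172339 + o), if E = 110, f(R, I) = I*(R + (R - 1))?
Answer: -72342/162131 ≈ -0.44619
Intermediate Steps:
f(R, I) = I*(-1 + 2*R) (f(R, I) = I*(R + (-1 + R)) = I*(-1 + 2*R))
o = -10208 (o = 110 - 154*67 = 110 - 10318 = -10208)
(5*(-8847) + f(521, -27))/(172339 + o) = (5*(-8847) - 27*(-1 + 2*521))/(172339 - 10208) = (-44235 - 27*(-1 + 1042))/162131 = (-44235 - 27*1041)*(1/162131) = (-44235 - 28107)*(1/162131) = -72342*1/162131 = -72342/162131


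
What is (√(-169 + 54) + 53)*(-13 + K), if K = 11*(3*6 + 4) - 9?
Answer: 11660 + 220*I*√115 ≈ 11660.0 + 2359.2*I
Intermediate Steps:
K = 233 (K = 11*(18 + 4) - 9 = 11*22 - 9 = 242 - 9 = 233)
(√(-169 + 54) + 53)*(-13 + K) = (√(-169 + 54) + 53)*(-13 + 233) = (√(-115) + 53)*220 = (I*√115 + 53)*220 = (53 + I*√115)*220 = 11660 + 220*I*√115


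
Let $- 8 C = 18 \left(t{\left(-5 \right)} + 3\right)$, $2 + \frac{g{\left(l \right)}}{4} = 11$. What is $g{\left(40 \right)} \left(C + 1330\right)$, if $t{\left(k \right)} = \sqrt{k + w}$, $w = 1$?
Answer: $47637 - 162 i \approx 47637.0 - 162.0 i$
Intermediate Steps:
$t{\left(k \right)} = \sqrt{1 + k}$ ($t{\left(k \right)} = \sqrt{k + 1} = \sqrt{1 + k}$)
$g{\left(l \right)} = 36$ ($g{\left(l \right)} = -8 + 4 \cdot 11 = -8 + 44 = 36$)
$C = - \frac{27}{4} - \frac{9 i}{2}$ ($C = - \frac{18 \left(\sqrt{1 - 5} + 3\right)}{8} = - \frac{18 \left(\sqrt{-4} + 3\right)}{8} = - \frac{18 \left(2 i + 3\right)}{8} = - \frac{18 \left(3 + 2 i\right)}{8} = - \frac{54 + 36 i}{8} = - \frac{27}{4} - \frac{9 i}{2} \approx -6.75 - 4.5 i$)
$g{\left(40 \right)} \left(C + 1330\right) = 36 \left(\left(- \frac{27}{4} - \frac{9 i}{2}\right) + 1330\right) = 36 \left(\frac{5293}{4} - \frac{9 i}{2}\right) = 47637 - 162 i$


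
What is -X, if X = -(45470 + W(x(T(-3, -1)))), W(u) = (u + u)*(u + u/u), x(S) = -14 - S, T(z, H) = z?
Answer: 45690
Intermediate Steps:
W(u) = 2*u*(1 + u) (W(u) = (2*u)*(u + 1) = (2*u)*(1 + u) = 2*u*(1 + u))
X = -45690 (X = -(45470 + 2*(-14 - 1*(-3))*(1 + (-14 - 1*(-3)))) = -(45470 + 2*(-14 + 3)*(1 + (-14 + 3))) = -(45470 + 2*(-11)*(1 - 11)) = -(45470 + 2*(-11)*(-10)) = -(45470 + 220) = -1*45690 = -45690)
-X = -1*(-45690) = 45690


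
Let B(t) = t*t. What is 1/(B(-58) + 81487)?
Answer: 1/84851 ≈ 1.1785e-5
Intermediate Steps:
B(t) = t²
1/(B(-58) + 81487) = 1/((-58)² + 81487) = 1/(3364 + 81487) = 1/84851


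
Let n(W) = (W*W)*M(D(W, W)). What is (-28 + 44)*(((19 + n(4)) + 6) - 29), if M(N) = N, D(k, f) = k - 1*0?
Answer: 960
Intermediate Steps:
D(k, f) = k (D(k, f) = k + 0 = k)
n(W) = W³ (n(W) = (W*W)*W = W²*W = W³)
(-28 + 44)*(((19 + n(4)) + 6) - 29) = (-28 + 44)*(((19 + 4³) + 6) - 29) = 16*(((19 + 64) + 6) - 29) = 16*((83 + 6) - 29) = 16*(89 - 29) = 16*60 = 960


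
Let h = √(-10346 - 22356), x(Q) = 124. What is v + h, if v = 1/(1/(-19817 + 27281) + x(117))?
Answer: 7464/925537 + I*√32702 ≈ 0.0080645 + 180.84*I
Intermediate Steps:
h = I*√32702 (h = √(-32702) = I*√32702 ≈ 180.84*I)
v = 7464/925537 (v = 1/(1/(-19817 + 27281) + 124) = 1/(1/7464 + 124) = 1/(925537/7464) = 7464/925537 ≈ 0.0080645)
v + h = 7464/925537 + I*√32702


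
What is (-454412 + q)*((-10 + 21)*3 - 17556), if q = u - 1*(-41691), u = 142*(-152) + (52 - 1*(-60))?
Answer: 7608363939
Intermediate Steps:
u = -21472 (u = -21584 + (52 + 60) = -21584 + 112 = -21472)
q = 20219 (q = -21472 - 1*(-41691) = -21472 + 41691 = 20219)
(-454412 + q)*((-10 + 21)*3 - 17556) = (-454412 + 20219)*((-10 + 21)*3 - 17556) = -434193*(11*3 - 17556) = -434193*(33 - 17556) = -434193*(-17523) = 7608363939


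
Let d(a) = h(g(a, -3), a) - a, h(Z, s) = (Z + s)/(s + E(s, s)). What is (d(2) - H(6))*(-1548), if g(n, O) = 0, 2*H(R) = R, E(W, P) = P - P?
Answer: 6192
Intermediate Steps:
E(W, P) = 0
H(R) = R/2
h(Z, s) = (Z + s)/s (h(Z, s) = (Z + s)/(s + 0) = (Z + s)/s)
d(a) = 1 - a (d(a) = (0 + a)/a - a = a/a - a = 1 - a)
(d(2) - H(6))*(-1548) = ((1 - 1*2) - 6/2)*(-1548) = ((1 - 2) - 1*3)*(-1548) = (-1 - 3)*(-1548) = -4*(-1548) = 6192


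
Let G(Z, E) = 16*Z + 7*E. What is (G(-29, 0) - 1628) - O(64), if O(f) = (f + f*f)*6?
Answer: -27052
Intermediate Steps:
O(f) = 6*f + 6*f**2 (O(f) = (f + f**2)*6 = 6*f + 6*f**2)
G(Z, E) = 7*E + 16*Z
(G(-29, 0) - 1628) - O(64) = ((7*0 + 16*(-29)) - 1628) - 6*64*(1 + 64) = ((0 - 464) - 1628) - 6*64*65 = (-464 - 1628) - 1*24960 = -2092 - 24960 = -27052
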